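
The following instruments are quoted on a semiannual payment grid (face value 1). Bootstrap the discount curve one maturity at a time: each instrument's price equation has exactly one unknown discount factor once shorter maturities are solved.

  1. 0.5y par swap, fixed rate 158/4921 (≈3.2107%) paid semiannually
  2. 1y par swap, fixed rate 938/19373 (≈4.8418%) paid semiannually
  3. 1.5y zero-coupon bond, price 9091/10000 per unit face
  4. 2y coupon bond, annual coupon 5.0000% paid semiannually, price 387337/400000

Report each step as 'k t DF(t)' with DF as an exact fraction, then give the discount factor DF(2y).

1 1/2 4921/5000
2 1 9531/10000
3 3/2 9091/10000
4 2 8753/10000
DF(2y) = 8753/10000 ≈ 0.875300

step 1 [0.5y] swap r/2=79/4921: DF=(1 − 79/4921·(0))/(1+79/4921) = 4921/5000 ≈ 0.984200
step 2 [1y] swap r/2=469/19373: DF=(1 − 469/19373·(0.984200))/(1+469/19373) = 9531/10000 ≈ 0.953100
step 3 [1.5y] zero: DF = P = 9091/10000 ≈ 0.909100
step 4 [2y] bond c/2=1/40: DF=(387337/400000 − 1/40·(0.984200+0.953100+0.909100))/(1+1/40) = 8753/10000 ≈ 0.875300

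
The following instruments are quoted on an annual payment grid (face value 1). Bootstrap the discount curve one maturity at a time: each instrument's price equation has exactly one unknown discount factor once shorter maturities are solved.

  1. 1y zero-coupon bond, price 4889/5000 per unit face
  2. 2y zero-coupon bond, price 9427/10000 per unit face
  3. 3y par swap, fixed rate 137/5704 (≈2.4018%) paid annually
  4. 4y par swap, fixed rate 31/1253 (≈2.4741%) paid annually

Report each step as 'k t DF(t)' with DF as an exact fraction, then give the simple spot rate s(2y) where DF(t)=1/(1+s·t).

1 1 4889/5000
2 2 9427/10000
3 3 1863/2000
4 4 907/1000
s(2y) = (1/(9427/10000) − 1)/(2) = 573/18854 ≈ 3.0391%

step 1 [1y] zero: DF = P = 4889/5000 ≈ 0.977800
step 2 [2y] zero: DF = P = 9427/10000 ≈ 0.942700
step 3 [3y] swap r/1=137/5704: DF=(1 − 137/5704·(0.977800+0.942700))/(1+137/5704) = 1863/2000 ≈ 0.931500
step 4 [4y] swap r/1=31/1253: DF=(1 − 31/1253·(0.977800+0.942700+0.931500))/(1+31/1253) = 907/1000 ≈ 0.907000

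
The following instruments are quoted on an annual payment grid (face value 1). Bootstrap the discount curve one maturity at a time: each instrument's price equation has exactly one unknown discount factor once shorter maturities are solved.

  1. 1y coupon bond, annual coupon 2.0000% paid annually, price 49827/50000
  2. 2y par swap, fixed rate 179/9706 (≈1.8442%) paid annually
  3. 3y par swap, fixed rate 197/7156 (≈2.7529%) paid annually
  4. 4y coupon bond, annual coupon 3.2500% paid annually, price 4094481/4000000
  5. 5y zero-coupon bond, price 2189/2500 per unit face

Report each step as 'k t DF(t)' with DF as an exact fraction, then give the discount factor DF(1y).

step 1 [1y] bond c/1=1/50: DF=(49827/50000 − 1/50·(0))/(1+1/50) = 977/1000 ≈ 0.977000
step 2 [2y] swap r/1=179/9706: DF=(1 − 179/9706·(0.977000))/(1+179/9706) = 4821/5000 ≈ 0.964200
step 3 [3y] swap r/1=197/7156: DF=(1 − 197/7156·(0.977000+0.964200))/(1+197/7156) = 2303/2500 ≈ 0.921200
step 4 [4y] bond c/1=13/400: DF=(4094481/4000000 − 13/400·(0.977000+0.964200+0.921200))/(1+13/400) = 9013/10000 ≈ 0.901300
step 5 [5y] zero: DF = P = 2189/2500 ≈ 0.875600

1 1 977/1000
2 2 4821/5000
3 3 2303/2500
4 4 9013/10000
5 5 2189/2500
DF(1y) = 977/1000 ≈ 0.977000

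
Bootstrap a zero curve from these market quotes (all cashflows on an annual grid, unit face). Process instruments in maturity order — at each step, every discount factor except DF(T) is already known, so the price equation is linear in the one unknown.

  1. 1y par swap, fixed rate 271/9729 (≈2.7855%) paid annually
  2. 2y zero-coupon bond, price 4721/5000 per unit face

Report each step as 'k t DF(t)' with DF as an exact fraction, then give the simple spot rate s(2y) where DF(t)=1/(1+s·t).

step 1 [1y] swap r/1=271/9729: DF=(1 − 271/9729·(0))/(1+271/9729) = 9729/10000 ≈ 0.972900
step 2 [2y] zero: DF = P = 4721/5000 ≈ 0.944200

1 1 9729/10000
2 2 4721/5000
s(2y) = (1/(4721/5000) − 1)/(2) = 279/9442 ≈ 2.9549%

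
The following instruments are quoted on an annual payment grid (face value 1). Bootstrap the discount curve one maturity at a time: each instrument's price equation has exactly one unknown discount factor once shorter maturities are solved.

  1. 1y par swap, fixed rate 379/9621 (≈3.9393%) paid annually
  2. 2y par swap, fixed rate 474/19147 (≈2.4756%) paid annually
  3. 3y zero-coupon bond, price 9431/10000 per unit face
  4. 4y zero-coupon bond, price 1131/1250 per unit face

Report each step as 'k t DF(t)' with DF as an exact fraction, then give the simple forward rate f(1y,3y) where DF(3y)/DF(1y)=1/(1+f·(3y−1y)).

step 1 [1y] swap r/1=379/9621: DF=(1 − 379/9621·(0))/(1+379/9621) = 9621/10000 ≈ 0.962100
step 2 [2y] swap r/1=474/19147: DF=(1 − 474/19147·(0.962100))/(1+474/19147) = 4763/5000 ≈ 0.952600
step 3 [3y] zero: DF = P = 9431/10000 ≈ 0.943100
step 4 [4y] zero: DF = P = 1131/1250 ≈ 0.904800

1 1 9621/10000
2 2 4763/5000
3 3 9431/10000
4 4 1131/1250
f(1y,3y) = ((9621/10000)/(9431/10000) − 1)/(2) = 95/9431 ≈ 1.0073%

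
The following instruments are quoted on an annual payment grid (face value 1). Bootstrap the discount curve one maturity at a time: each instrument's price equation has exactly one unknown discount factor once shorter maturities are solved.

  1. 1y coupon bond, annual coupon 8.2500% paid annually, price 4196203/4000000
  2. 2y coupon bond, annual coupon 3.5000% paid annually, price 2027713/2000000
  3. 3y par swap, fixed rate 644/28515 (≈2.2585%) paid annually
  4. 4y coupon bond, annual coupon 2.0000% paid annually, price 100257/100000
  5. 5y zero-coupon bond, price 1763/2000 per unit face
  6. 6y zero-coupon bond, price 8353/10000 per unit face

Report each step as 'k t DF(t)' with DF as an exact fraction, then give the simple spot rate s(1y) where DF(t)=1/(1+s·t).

step 1 [1y] bond c/1=33/400: DF=(4196203/4000000 − 33/400·(0))/(1+33/400) = 9691/10000 ≈ 0.969100
step 2 [2y] bond c/1=7/200: DF=(2027713/2000000 − 7/200·(0.969100))/(1+7/200) = 2367/2500 ≈ 0.946800
step 3 [3y] swap r/1=644/28515: DF=(1 − 644/28515·(0.969100+0.946800))/(1+644/28515) = 2339/2500 ≈ 0.935600
step 4 [4y] bond c/1=1/50: DF=(100257/100000 − 1/50·(0.969100+0.946800+0.935600))/(1+1/50) = 927/1000 ≈ 0.927000
step 5 [5y] zero: DF = P = 1763/2000 ≈ 0.881500
step 6 [6y] zero: DF = P = 8353/10000 ≈ 0.835300

1 1 9691/10000
2 2 2367/2500
3 3 2339/2500
4 4 927/1000
5 5 1763/2000
6 6 8353/10000
s(1y) = (1/(9691/10000) − 1)/(1) = 309/9691 ≈ 3.1885%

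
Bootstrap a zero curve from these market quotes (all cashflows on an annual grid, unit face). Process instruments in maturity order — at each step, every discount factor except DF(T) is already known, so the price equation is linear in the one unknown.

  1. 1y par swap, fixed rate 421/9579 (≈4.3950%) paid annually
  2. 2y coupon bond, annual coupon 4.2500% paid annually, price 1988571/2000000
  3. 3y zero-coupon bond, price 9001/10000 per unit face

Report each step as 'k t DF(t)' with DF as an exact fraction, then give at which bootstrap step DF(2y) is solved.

1 1 9579/10000
2 2 9147/10000
3 3 9001/10000
DF(2y) is solved at step 2

step 1 [1y] swap r/1=421/9579: DF=(1 − 421/9579·(0))/(1+421/9579) = 9579/10000 ≈ 0.957900
step 2 [2y] bond c/1=17/400: DF=(1988571/2000000 − 17/400·(0.957900))/(1+17/400) = 9147/10000 ≈ 0.914700
step 3 [3y] zero: DF = P = 9001/10000 ≈ 0.900100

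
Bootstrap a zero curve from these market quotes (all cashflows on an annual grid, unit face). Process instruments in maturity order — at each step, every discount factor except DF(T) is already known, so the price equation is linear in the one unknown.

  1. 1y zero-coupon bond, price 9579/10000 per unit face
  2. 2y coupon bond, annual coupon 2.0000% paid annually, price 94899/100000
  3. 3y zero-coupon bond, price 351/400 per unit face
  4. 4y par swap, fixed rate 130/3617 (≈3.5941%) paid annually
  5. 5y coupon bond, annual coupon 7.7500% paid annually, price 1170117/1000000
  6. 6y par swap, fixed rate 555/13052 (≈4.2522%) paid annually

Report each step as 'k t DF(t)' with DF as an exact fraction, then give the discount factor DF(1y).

1 1 9579/10000
2 2 2279/2500
3 3 351/400
4 4 87/100
5 5 4129/5000
6 6 389/500
DF(1y) = 9579/10000 ≈ 0.957900

step 1 [1y] zero: DF = P = 9579/10000 ≈ 0.957900
step 2 [2y] bond c/1=1/50: DF=(94899/100000 − 1/50·(0.957900))/(1+1/50) = 2279/2500 ≈ 0.911600
step 3 [3y] zero: DF = P = 351/400 ≈ 0.877500
step 4 [4y] swap r/1=130/3617: DF=(1 − 130/3617·(0.957900+0.911600+0.877500))/(1+130/3617) = 87/100 ≈ 0.870000
step 5 [5y] bond c/1=31/400: DF=(1170117/1000000 − 31/400·(0.957900+0.911600+0.877500+0.870000))/(1+31/400) = 4129/5000 ≈ 0.825800
step 6 [6y] swap r/1=555/13052: DF=(1 − 555/13052·(0.957900+0.911600+0.877500+0.870000+0.825800))/(1+555/13052) = 389/500 ≈ 0.778000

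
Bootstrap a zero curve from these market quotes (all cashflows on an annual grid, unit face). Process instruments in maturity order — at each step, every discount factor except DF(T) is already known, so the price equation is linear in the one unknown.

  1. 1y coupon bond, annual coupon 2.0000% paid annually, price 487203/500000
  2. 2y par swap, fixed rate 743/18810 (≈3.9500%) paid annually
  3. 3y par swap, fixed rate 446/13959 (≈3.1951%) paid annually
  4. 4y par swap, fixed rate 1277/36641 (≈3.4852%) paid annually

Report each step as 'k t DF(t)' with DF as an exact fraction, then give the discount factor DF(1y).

1 1 9553/10000
2 2 9257/10000
3 3 2277/2500
4 4 8723/10000
DF(1y) = 9553/10000 ≈ 0.955300

step 1 [1y] bond c/1=1/50: DF=(487203/500000 − 1/50·(0))/(1+1/50) = 9553/10000 ≈ 0.955300
step 2 [2y] swap r/1=743/18810: DF=(1 − 743/18810·(0.955300))/(1+743/18810) = 9257/10000 ≈ 0.925700
step 3 [3y] swap r/1=446/13959: DF=(1 − 446/13959·(0.955300+0.925700))/(1+446/13959) = 2277/2500 ≈ 0.910800
step 4 [4y] swap r/1=1277/36641: DF=(1 − 1277/36641·(0.955300+0.925700+0.910800))/(1+1277/36641) = 8723/10000 ≈ 0.872300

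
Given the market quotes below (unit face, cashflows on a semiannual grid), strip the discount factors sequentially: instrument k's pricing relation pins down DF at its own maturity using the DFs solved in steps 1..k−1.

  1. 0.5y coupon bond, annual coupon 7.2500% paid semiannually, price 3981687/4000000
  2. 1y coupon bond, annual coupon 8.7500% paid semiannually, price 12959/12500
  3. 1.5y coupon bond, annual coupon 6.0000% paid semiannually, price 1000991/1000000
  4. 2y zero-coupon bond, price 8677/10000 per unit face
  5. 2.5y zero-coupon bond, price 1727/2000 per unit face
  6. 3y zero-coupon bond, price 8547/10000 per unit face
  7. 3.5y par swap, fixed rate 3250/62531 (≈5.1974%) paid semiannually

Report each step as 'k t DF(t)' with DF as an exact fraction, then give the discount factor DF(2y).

step 1 [0.5y] bond c/2=29/800: DF=(3981687/4000000 − 29/800·(0))/(1+29/800) = 4803/5000 ≈ 0.960600
step 2 [1y] bond c/2=7/160: DF=(12959/12500 − 7/160·(0.960600))/(1+7/160) = 953/1000 ≈ 0.953000
step 3 [1.5y] bond c/2=3/100: DF=(1000991/1000000 − 3/100·(0.960600+0.953000))/(1+3/100) = 9161/10000 ≈ 0.916100
step 4 [2y] zero: DF = P = 8677/10000 ≈ 0.867700
step 5 [2.5y] zero: DF = P = 1727/2000 ≈ 0.863500
step 6 [3y] zero: DF = P = 8547/10000 ≈ 0.854700
step 7 [3.5y] swap r/2=1625/62531: DF=(1 − 1625/62531·(0.960600+0.953000+0.916100+0.867700+0.863500+0.854700))/(1+1625/62531) = 67/80 ≈ 0.837500

1 1/2 4803/5000
2 1 953/1000
3 3/2 9161/10000
4 2 8677/10000
5 5/2 1727/2000
6 3 8547/10000
7 7/2 67/80
DF(2y) = 8677/10000 ≈ 0.867700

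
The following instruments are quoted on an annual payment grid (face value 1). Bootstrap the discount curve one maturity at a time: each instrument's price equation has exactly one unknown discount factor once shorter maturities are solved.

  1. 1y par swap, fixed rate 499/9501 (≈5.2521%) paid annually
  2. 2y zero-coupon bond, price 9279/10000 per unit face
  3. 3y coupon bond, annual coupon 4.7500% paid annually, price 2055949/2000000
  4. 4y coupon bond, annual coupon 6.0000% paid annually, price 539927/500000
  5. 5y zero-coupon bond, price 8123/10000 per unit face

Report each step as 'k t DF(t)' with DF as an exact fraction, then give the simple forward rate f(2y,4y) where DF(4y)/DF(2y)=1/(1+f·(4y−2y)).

step 1 [1y] swap r/1=499/9501: DF=(1 − 499/9501·(0))/(1+499/9501) = 9501/10000 ≈ 0.950100
step 2 [2y] zero: DF = P = 9279/10000 ≈ 0.927900
step 3 [3y] bond c/1=19/400: DF=(2055949/2000000 − 19/400·(0.950100+0.927900))/(1+19/400) = 4481/5000 ≈ 0.896200
step 4 [4y] bond c/1=3/50: DF=(539927/500000 − 3/50·(0.950100+0.927900+0.896200))/(1+3/50) = 8617/10000 ≈ 0.861700
step 5 [5y] zero: DF = P = 8123/10000 ≈ 0.812300

1 1 9501/10000
2 2 9279/10000
3 3 4481/5000
4 4 8617/10000
5 5 8123/10000
f(2y,4y) = ((9279/10000)/(8617/10000) − 1)/(2) = 331/8617 ≈ 3.8412%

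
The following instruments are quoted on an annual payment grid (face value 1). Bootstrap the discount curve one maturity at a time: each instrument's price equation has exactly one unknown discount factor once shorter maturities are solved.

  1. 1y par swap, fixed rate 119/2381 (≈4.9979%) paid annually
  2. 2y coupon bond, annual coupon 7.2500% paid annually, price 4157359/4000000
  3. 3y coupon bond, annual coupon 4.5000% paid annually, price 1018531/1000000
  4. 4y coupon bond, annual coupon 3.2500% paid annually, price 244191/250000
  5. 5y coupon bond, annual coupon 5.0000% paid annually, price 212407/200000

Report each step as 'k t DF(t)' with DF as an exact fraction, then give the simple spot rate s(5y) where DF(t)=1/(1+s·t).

step 1 [1y] swap r/1=119/2381: DF=(1 − 119/2381·(0))/(1+119/2381) = 2381/2500 ≈ 0.952400
step 2 [2y] bond c/1=29/400: DF=(4157359/4000000 − 29/400·(0.952400))/(1+29/400) = 9047/10000 ≈ 0.904700
step 3 [3y] bond c/1=9/200: DF=(1018531/1000000 − 9/200·(0.952400+0.904700))/(1+9/200) = 8947/10000 ≈ 0.894700
step 4 [4y] bond c/1=13/400: DF=(244191/250000 − 13/400·(0.952400+0.904700+0.894700))/(1+13/400) = 4297/5000 ≈ 0.859400
step 5 [5y] bond c/1=1/20: DF=(212407/200000 − 1/20·(0.952400+0.904700+0.894700+0.859400))/(1+1/20) = 1679/2000 ≈ 0.839500

1 1 2381/2500
2 2 9047/10000
3 3 8947/10000
4 4 4297/5000
5 5 1679/2000
s(5y) = (1/(1679/2000) − 1)/(5) = 321/8395 ≈ 3.8237%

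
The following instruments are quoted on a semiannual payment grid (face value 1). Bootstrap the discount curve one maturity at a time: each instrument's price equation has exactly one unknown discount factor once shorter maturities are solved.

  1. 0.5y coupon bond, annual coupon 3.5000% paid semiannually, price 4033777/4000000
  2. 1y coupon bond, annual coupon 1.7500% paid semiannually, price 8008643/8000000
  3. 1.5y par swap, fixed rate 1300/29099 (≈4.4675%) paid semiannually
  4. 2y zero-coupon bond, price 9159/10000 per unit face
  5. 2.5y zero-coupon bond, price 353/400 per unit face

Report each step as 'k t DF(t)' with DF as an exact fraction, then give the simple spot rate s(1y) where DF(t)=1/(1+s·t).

step 1 [0.5y] bond c/2=7/400: DF=(4033777/4000000 − 7/400·(0))/(1+7/400) = 9911/10000 ≈ 0.991100
step 2 [1y] bond c/2=7/800: DF=(8008643/8000000 − 7/800·(0.991100))/(1+7/800) = 4919/5000 ≈ 0.983800
step 3 [1.5y] swap r/2=650/29099: DF=(1 − 650/29099·(0.991100+0.983800))/(1+650/29099) = 187/200 ≈ 0.935000
step 4 [2y] zero: DF = P = 9159/10000 ≈ 0.915900
step 5 [2.5y] zero: DF = P = 353/400 ≈ 0.882500

1 1/2 9911/10000
2 1 4919/5000
3 3/2 187/200
4 2 9159/10000
5 5/2 353/400
s(1y) = (1/(4919/5000) − 1)/(1) = 81/4919 ≈ 1.6467%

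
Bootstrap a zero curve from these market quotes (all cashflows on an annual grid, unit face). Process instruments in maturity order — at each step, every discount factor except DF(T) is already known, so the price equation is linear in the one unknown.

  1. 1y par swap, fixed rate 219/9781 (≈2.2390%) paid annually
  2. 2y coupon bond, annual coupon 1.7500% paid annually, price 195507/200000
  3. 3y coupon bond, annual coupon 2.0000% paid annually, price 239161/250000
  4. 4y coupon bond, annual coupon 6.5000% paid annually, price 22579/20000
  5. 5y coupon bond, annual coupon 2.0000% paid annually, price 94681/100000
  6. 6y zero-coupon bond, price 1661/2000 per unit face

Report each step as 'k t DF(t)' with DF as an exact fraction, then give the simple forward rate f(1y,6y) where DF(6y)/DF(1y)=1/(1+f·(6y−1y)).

1 1 9781/10000
2 2 9439/10000
3 3 4501/5000
4 4 4439/5000
5 5 1711/2000
6 6 1661/2000
f(1y,6y) = ((9781/10000)/(1661/2000) − 1)/(5) = 1476/41525 ≈ 3.5545%

step 1 [1y] swap r/1=219/9781: DF=(1 − 219/9781·(0))/(1+219/9781) = 9781/10000 ≈ 0.978100
step 2 [2y] bond c/1=7/400: DF=(195507/200000 − 7/400·(0.978100))/(1+7/400) = 9439/10000 ≈ 0.943900
step 3 [3y] bond c/1=1/50: DF=(239161/250000 − 1/50·(0.978100+0.943900))/(1+1/50) = 4501/5000 ≈ 0.900200
step 4 [4y] bond c/1=13/200: DF=(22579/20000 − 13/200·(0.978100+0.943900+0.900200))/(1+13/200) = 4439/5000 ≈ 0.887800
step 5 [5y] bond c/1=1/50: DF=(94681/100000 − 1/50·(0.978100+0.943900+0.900200+0.887800))/(1+1/50) = 1711/2000 ≈ 0.855500
step 6 [6y] zero: DF = P = 1661/2000 ≈ 0.830500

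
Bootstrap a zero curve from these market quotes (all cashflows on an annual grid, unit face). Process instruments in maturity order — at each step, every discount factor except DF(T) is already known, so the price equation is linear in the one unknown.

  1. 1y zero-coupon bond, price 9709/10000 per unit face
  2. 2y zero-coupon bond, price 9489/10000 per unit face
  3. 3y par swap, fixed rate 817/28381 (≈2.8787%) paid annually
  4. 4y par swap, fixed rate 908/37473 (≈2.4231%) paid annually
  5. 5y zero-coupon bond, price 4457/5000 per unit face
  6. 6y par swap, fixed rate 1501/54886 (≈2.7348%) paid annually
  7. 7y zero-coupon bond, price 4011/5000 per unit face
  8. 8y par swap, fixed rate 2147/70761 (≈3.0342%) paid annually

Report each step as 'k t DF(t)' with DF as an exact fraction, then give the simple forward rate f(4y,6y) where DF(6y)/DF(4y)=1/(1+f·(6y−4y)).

step 1 [1y] zero: DF = P = 9709/10000 ≈ 0.970900
step 2 [2y] zero: DF = P = 9489/10000 ≈ 0.948900
step 3 [3y] swap r/1=817/28381: DF=(1 − 817/28381·(0.970900+0.948900))/(1+817/28381) = 9183/10000 ≈ 0.918300
step 4 [4y] swap r/1=908/37473: DF=(1 − 908/37473·(0.970900+0.948900+0.918300))/(1+908/37473) = 2273/2500 ≈ 0.909200
step 5 [5y] zero: DF = P = 4457/5000 ≈ 0.891400
step 6 [6y] swap r/1=1501/54886: DF=(1 − 1501/54886·(0.970900+0.948900+0.918300+0.909200+0.891400))/(1+1501/54886) = 8499/10000 ≈ 0.849900
step 7 [7y] zero: DF = P = 4011/5000 ≈ 0.802200
step 8 [8y] swap r/1=2147/70761: DF=(1 − 2147/70761·(0.970900+0.948900+0.918300+0.909200+0.891400+0.849900+0.802200))/(1+2147/70761) = 7853/10000 ≈ 0.785300

1 1 9709/10000
2 2 9489/10000
3 3 9183/10000
4 4 2273/2500
5 5 4457/5000
6 6 8499/10000
7 7 4011/5000
8 8 7853/10000
f(4y,6y) = ((2273/2500)/(8499/10000) − 1)/(2) = 593/16998 ≈ 3.4886%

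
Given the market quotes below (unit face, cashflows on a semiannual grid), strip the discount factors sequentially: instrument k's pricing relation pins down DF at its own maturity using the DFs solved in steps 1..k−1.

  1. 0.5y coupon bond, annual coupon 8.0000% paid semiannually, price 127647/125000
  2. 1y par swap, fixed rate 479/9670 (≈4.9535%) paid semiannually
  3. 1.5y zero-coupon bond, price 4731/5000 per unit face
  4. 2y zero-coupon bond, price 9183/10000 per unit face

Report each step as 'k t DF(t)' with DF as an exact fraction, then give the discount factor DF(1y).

1 1/2 9819/10000
2 1 9521/10000
3 3/2 4731/5000
4 2 9183/10000
DF(1y) = 9521/10000 ≈ 0.952100

step 1 [0.5y] bond c/2=1/25: DF=(127647/125000 − 1/25·(0))/(1+1/25) = 9819/10000 ≈ 0.981900
step 2 [1y] swap r/2=479/19340: DF=(1 − 479/19340·(0.981900))/(1+479/19340) = 9521/10000 ≈ 0.952100
step 3 [1.5y] zero: DF = P = 4731/5000 ≈ 0.946200
step 4 [2y] zero: DF = P = 9183/10000 ≈ 0.918300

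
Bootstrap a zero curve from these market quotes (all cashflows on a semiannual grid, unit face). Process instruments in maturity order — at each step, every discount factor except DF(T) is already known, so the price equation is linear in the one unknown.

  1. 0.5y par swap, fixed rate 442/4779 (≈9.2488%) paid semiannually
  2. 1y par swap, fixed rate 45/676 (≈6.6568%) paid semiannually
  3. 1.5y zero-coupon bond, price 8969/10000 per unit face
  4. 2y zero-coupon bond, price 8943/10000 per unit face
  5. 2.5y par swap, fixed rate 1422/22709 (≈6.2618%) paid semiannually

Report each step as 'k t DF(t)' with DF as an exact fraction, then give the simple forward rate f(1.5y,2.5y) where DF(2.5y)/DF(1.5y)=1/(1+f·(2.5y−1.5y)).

1 1/2 4779/5000
2 1 937/1000
3 3/2 8969/10000
4 2 8943/10000
5 5/2 4289/5000
f(1.5y,2.5y) = ((8969/10000)/(4289/5000) − 1)/(1) = 391/8578 ≈ 4.5582%

step 1 [0.5y] swap r/2=221/4779: DF=(1 − 221/4779·(0))/(1+221/4779) = 4779/5000 ≈ 0.955800
step 2 [1y] swap r/2=45/1352: DF=(1 − 45/1352·(0.955800))/(1+45/1352) = 937/1000 ≈ 0.937000
step 3 [1.5y] zero: DF = P = 8969/10000 ≈ 0.896900
step 4 [2y] zero: DF = P = 8943/10000 ≈ 0.894300
step 5 [2.5y] swap r/2=711/22709: DF=(1 − 711/22709·(0.955800+0.937000+0.896900+0.894300))/(1+711/22709) = 4289/5000 ≈ 0.857800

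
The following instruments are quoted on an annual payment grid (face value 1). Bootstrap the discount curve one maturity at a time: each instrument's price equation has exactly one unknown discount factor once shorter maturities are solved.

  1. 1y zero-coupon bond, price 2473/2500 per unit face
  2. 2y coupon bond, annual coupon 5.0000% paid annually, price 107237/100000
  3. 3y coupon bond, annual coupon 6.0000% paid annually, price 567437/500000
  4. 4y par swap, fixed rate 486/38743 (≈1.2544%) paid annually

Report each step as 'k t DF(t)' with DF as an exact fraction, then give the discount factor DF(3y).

step 1 [1y] zero: DF = P = 2473/2500 ≈ 0.989200
step 2 [2y] bond c/1=1/20: DF=(107237/100000 − 1/20·(0.989200))/(1+1/20) = 4871/5000 ≈ 0.974200
step 3 [3y] bond c/1=3/50: DF=(567437/500000 − 3/50·(0.989200+0.974200))/(1+3/50) = 1919/2000 ≈ 0.959500
step 4 [4y] swap r/1=486/38743: DF=(1 − 486/38743·(0.989200+0.974200+0.959500))/(1+486/38743) = 4757/5000 ≈ 0.951400

1 1 2473/2500
2 2 4871/5000
3 3 1919/2000
4 4 4757/5000
DF(3y) = 1919/2000 ≈ 0.959500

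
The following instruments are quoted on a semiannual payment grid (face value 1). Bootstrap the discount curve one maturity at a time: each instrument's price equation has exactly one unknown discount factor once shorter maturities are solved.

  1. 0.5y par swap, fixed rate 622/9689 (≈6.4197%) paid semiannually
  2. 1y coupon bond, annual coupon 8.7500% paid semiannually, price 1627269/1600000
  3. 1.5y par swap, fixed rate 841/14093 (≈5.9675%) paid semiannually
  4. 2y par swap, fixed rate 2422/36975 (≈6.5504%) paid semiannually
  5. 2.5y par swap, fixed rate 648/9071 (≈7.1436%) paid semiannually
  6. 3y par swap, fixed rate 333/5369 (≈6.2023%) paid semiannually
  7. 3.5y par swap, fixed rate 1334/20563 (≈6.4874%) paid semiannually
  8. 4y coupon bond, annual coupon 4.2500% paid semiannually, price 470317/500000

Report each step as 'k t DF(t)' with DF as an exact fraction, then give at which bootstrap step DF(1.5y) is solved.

step 1 [0.5y] swap r/2=311/9689: DF=(1 − 311/9689·(0))/(1+311/9689) = 9689/10000 ≈ 0.968900
step 2 [1y] bond c/2=7/160: DF=(1627269/1600000 − 7/160·(0.968900))/(1+7/160) = 4669/5000 ≈ 0.933800
step 3 [1.5y] swap r/2=841/28186: DF=(1 − 841/28186·(0.968900+0.933800))/(1+841/28186) = 9159/10000 ≈ 0.915900
step 4 [2y] swap r/2=1211/36975: DF=(1 − 1211/36975·(0.968900+0.933800+0.915900))/(1+1211/36975) = 8789/10000 ≈ 0.878900
step 5 [2.5y] swap r/2=324/9071: DF=(1 − 324/9071·(0.968900+0.933800+0.915900+0.878900))/(1+324/9071) = 419/500 ≈ 0.838000
step 6 [3y] swap r/2=333/10738: DF=(1 − 333/10738·(0.968900+0.933800+0.915900+0.878900+0.838000))/(1+333/10738) = 1667/2000 ≈ 0.833500
step 7 [3.5y] swap r/2=667/20563: DF=(1 − 667/20563·(0.968900+0.933800+0.915900+0.878900+0.838000+0.833500))/(1+667/20563) = 7999/10000 ≈ 0.799900
step 8 [4y] bond c/2=17/800: DF=(470317/500000 − 17/800·(0.968900+0.933800+0.915900+0.878900+0.838000+0.833500+0.799900))/(1+17/800) = 7927/10000 ≈ 0.792700

1 1/2 9689/10000
2 1 4669/5000
3 3/2 9159/10000
4 2 8789/10000
5 5/2 419/500
6 3 1667/2000
7 7/2 7999/10000
8 4 7927/10000
DF(1.5y) is solved at step 3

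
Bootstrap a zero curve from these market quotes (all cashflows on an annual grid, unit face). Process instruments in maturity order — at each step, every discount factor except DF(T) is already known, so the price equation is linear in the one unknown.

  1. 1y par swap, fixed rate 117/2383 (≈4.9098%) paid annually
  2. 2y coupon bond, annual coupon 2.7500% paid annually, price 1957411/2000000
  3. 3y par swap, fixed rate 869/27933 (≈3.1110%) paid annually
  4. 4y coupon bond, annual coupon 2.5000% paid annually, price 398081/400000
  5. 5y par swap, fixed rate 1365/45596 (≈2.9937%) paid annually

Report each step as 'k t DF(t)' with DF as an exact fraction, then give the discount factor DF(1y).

step 1 [1y] swap r/1=117/2383: DF=(1 − 117/2383·(0))/(1+117/2383) = 2383/2500 ≈ 0.953200
step 2 [2y] bond c/1=11/400: DF=(1957411/2000000 − 11/400·(0.953200))/(1+11/400) = 927/1000 ≈ 0.927000
step 3 [3y] swap r/1=869/27933: DF=(1 − 869/27933·(0.953200+0.927000))/(1+869/27933) = 9131/10000 ≈ 0.913100
step 4 [4y] bond c/1=1/40: DF=(398081/400000 − 1/40·(0.953200+0.927000+0.913100))/(1+1/40) = 2257/2500 ≈ 0.902800
step 5 [5y] swap r/1=1365/45596: DF=(1 − 1365/45596·(0.953200+0.927000+0.913100+0.902800))/(1+1365/45596) = 1727/2000 ≈ 0.863500

1 1 2383/2500
2 2 927/1000
3 3 9131/10000
4 4 2257/2500
5 5 1727/2000
DF(1y) = 2383/2500 ≈ 0.953200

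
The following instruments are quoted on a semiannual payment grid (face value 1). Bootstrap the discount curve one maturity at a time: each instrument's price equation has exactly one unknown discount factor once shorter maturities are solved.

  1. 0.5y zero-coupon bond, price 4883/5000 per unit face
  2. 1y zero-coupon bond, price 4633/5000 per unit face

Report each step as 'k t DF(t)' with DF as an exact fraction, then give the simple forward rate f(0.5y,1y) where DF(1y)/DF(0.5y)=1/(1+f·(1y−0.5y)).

1 1/2 4883/5000
2 1 4633/5000
f(0.5y,1y) = ((4883/5000)/(4633/5000) − 1)/(1/2) = 500/4633 ≈ 10.7921%

step 1 [0.5y] zero: DF = P = 4883/5000 ≈ 0.976600
step 2 [1y] zero: DF = P = 4633/5000 ≈ 0.926600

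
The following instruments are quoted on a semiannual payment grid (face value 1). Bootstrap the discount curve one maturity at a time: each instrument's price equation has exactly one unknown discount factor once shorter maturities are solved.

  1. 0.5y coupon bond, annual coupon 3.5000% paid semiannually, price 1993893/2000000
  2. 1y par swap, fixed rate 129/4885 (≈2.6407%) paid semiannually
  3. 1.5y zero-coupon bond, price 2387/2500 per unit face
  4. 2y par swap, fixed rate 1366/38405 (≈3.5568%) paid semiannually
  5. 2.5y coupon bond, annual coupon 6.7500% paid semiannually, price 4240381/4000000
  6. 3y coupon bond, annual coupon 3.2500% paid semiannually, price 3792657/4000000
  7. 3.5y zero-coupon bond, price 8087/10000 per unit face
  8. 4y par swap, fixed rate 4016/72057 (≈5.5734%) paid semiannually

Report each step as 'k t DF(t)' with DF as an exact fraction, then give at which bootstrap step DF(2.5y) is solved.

step 1 [0.5y] bond c/2=7/400: DF=(1993893/2000000 − 7/400·(0))/(1+7/400) = 4899/5000 ≈ 0.979800
step 2 [1y] swap r/2=129/9770: DF=(1 − 129/9770·(0.979800))/(1+129/9770) = 4871/5000 ≈ 0.974200
step 3 [1.5y] zero: DF = P = 2387/2500 ≈ 0.954800
step 4 [2y] swap r/2=683/38405: DF=(1 − 683/38405·(0.979800+0.974200+0.954800))/(1+683/38405) = 9317/10000 ≈ 0.931700
step 5 [2.5y] bond c/2=27/800: DF=(4240381/4000000 − 27/800·(0.979800+0.974200+0.954800+0.931700))/(1+27/800) = 9001/10000 ≈ 0.900100
step 6 [3y] bond c/2=13/800: DF=(3792657/4000000 − 13/800·(0.979800+0.974200+0.954800+0.931700+0.900100))/(1+13/800) = 2143/2500 ≈ 0.857200
step 7 [3.5y] zero: DF = P = 8087/10000 ≈ 0.808700
step 8 [4y] swap r/2=2008/72057: DF=(1 − 2008/72057·(0.979800+0.974200+0.954800+0.931700+0.900100+0.857200+0.808700))/(1+2008/72057) = 999/1250 ≈ 0.799200

1 1/2 4899/5000
2 1 4871/5000
3 3/2 2387/2500
4 2 9317/10000
5 5/2 9001/10000
6 3 2143/2500
7 7/2 8087/10000
8 4 999/1250
DF(2.5y) is solved at step 5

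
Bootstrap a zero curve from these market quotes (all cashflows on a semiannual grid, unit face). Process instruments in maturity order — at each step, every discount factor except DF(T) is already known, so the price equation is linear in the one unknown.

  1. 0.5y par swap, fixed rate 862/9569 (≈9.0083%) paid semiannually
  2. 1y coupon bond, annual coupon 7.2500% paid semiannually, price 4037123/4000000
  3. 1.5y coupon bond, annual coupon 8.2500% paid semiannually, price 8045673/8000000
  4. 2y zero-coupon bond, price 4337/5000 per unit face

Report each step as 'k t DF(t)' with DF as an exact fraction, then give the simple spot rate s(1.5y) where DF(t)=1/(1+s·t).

step 1 [0.5y] swap r/2=431/9569: DF=(1 − 431/9569·(0))/(1+431/9569) = 9569/10000 ≈ 0.956900
step 2 [1y] bond c/2=29/800: DF=(4037123/4000000 − 29/800·(0.956900))/(1+29/800) = 1881/2000 ≈ 0.940500
step 3 [1.5y] bond c/2=33/800: DF=(8045673/8000000 − 33/800·(0.956900+0.940500))/(1+33/800) = 8907/10000 ≈ 0.890700
step 4 [2y] zero: DF = P = 4337/5000 ≈ 0.867400

1 1/2 9569/10000
2 1 1881/2000
3 3/2 8907/10000
4 2 4337/5000
s(1.5y) = (1/(8907/10000) − 1)/(3/2) = 2186/26721 ≈ 8.1808%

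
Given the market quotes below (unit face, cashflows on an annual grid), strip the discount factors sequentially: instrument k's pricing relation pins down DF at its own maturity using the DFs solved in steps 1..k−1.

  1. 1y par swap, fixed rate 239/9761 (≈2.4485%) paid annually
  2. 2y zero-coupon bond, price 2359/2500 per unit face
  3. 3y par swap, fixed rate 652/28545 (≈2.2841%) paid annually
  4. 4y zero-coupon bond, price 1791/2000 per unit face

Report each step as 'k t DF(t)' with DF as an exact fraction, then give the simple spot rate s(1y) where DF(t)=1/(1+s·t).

1 1 9761/10000
2 2 2359/2500
3 3 2337/2500
4 4 1791/2000
s(1y) = (1/(9761/10000) − 1)/(1) = 239/9761 ≈ 2.4485%

step 1 [1y] swap r/1=239/9761: DF=(1 − 239/9761·(0))/(1+239/9761) = 9761/10000 ≈ 0.976100
step 2 [2y] zero: DF = P = 2359/2500 ≈ 0.943600
step 3 [3y] swap r/1=652/28545: DF=(1 − 652/28545·(0.976100+0.943600))/(1+652/28545) = 2337/2500 ≈ 0.934800
step 4 [4y] zero: DF = P = 1791/2000 ≈ 0.895500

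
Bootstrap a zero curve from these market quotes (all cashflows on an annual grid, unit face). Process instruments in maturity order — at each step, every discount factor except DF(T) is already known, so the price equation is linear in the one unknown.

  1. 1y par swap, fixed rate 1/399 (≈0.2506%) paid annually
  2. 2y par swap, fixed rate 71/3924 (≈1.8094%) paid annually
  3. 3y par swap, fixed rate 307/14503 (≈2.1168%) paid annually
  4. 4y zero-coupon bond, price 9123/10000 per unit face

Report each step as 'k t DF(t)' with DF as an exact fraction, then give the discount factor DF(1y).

step 1 [1y] swap r/1=1/399: DF=(1 − 1/399·(0))/(1+1/399) = 399/400 ≈ 0.997500
step 2 [2y] swap r/1=71/3924: DF=(1 − 71/3924·(0.997500))/(1+71/3924) = 1929/2000 ≈ 0.964500
step 3 [3y] swap r/1=307/14503: DF=(1 − 307/14503·(0.997500+0.964500))/(1+307/14503) = 4693/5000 ≈ 0.938600
step 4 [4y] zero: DF = P = 9123/10000 ≈ 0.912300

1 1 399/400
2 2 1929/2000
3 3 4693/5000
4 4 9123/10000
DF(1y) = 399/400 ≈ 0.997500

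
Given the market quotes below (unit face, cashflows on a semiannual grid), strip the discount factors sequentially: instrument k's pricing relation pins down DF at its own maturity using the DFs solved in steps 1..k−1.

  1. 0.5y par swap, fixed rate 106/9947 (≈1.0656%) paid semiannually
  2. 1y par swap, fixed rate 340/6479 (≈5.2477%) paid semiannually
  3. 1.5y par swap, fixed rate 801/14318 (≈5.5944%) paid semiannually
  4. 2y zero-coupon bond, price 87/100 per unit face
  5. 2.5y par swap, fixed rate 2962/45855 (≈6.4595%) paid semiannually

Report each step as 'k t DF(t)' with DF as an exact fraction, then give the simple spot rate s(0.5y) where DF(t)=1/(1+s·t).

step 1 [0.5y] swap r/2=53/9947: DF=(1 − 53/9947·(0))/(1+53/9947) = 9947/10000 ≈ 0.994700
step 2 [1y] swap r/2=170/6479: DF=(1 − 170/6479·(0.994700))/(1+170/6479) = 949/1000 ≈ 0.949000
step 3 [1.5y] swap r/2=801/28636: DF=(1 − 801/28636·(0.994700+0.949000))/(1+801/28636) = 9199/10000 ≈ 0.919900
step 4 [2y] zero: DF = P = 87/100 ≈ 0.870000
step 5 [2.5y] swap r/2=1481/45855: DF=(1 − 1481/45855·(0.994700+0.949000+0.919900+0.870000))/(1+1481/45855) = 8519/10000 ≈ 0.851900

1 1/2 9947/10000
2 1 949/1000
3 3/2 9199/10000
4 2 87/100
5 5/2 8519/10000
s(0.5y) = (1/(9947/10000) − 1)/(1/2) = 106/9947 ≈ 1.0656%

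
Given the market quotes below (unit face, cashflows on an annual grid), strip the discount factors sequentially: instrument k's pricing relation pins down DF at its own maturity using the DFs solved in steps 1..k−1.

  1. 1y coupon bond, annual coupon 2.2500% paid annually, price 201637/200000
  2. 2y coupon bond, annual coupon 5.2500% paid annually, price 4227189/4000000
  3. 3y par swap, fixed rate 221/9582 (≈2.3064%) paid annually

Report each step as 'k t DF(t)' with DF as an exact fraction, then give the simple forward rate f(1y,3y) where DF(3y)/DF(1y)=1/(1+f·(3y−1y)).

1 1 493/500
2 2 9549/10000
3 3 9337/10000
f(1y,3y) = ((493/500)/(9337/10000) − 1)/(2) = 523/18674 ≈ 2.8007%

step 1 [1y] bond c/1=9/400: DF=(201637/200000 − 9/400·(0))/(1+9/400) = 493/500 ≈ 0.986000
step 2 [2y] bond c/1=21/400: DF=(4227189/4000000 − 21/400·(0.986000))/(1+21/400) = 9549/10000 ≈ 0.954900
step 3 [3y] swap r/1=221/9582: DF=(1 − 221/9582·(0.986000+0.954900))/(1+221/9582) = 9337/10000 ≈ 0.933700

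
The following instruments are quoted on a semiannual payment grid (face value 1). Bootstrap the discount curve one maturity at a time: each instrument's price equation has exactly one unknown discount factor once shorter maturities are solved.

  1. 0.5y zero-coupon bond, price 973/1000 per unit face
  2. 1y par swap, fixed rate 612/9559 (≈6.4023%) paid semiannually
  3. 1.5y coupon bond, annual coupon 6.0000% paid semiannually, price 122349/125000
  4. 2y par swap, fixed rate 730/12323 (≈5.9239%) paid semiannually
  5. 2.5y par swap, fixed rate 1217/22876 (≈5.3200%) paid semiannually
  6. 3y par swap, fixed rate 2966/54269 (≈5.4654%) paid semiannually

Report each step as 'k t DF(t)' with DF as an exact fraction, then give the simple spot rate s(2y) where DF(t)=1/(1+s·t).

step 1 [0.5y] zero: DF = P = 973/1000 ≈ 0.973000
step 2 [1y] swap r/2=306/9559: DF=(1 − 306/9559·(0.973000))/(1+306/9559) = 2347/2500 ≈ 0.938800
step 3 [1.5y] bond c/2=3/100: DF=(122349/125000 − 3/100·(0.973000+0.938800))/(1+3/100) = 4473/5000 ≈ 0.894600
step 4 [2y] swap r/2=365/12323: DF=(1 − 365/12323·(0.973000+0.938800+0.894600))/(1+365/12323) = 1781/2000 ≈ 0.890500
step 5 [2.5y] swap r/2=1217/45752: DF=(1 − 1217/45752·(0.973000+0.938800+0.894600+0.890500))/(1+1217/45752) = 8783/10000 ≈ 0.878300
step 6 [3y] swap r/2=1483/54269: DF=(1 − 1483/54269·(0.973000+0.938800+0.894600+0.890500+0.878300))/(1+1483/54269) = 8517/10000 ≈ 0.851700

1 1/2 973/1000
2 1 2347/2500
3 3/2 4473/5000
4 2 1781/2000
5 5/2 8783/10000
6 3 8517/10000
s(2y) = (1/(1781/2000) − 1)/(2) = 219/3562 ≈ 6.1482%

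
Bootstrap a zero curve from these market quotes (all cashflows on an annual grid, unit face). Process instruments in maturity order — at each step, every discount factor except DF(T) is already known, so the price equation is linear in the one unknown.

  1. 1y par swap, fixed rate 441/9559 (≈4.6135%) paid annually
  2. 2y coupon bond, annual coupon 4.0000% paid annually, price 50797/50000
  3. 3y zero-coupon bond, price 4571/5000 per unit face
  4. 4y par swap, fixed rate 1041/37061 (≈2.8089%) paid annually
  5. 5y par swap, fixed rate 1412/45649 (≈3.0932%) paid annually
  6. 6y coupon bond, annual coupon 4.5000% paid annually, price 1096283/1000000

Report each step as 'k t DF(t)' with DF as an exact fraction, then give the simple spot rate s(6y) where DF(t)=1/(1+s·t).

step 1 [1y] swap r/1=441/9559: DF=(1 − 441/9559·(0))/(1+441/9559) = 9559/10000 ≈ 0.955900
step 2 [2y] bond c/1=1/25: DF=(50797/50000 − 1/25·(0.955900))/(1+1/25) = 9401/10000 ≈ 0.940100
step 3 [3y] zero: DF = P = 4571/5000 ≈ 0.914200
step 4 [4y] swap r/1=1041/37061: DF=(1 − 1041/37061·(0.955900+0.940100+0.914200))/(1+1041/37061) = 8959/10000 ≈ 0.895900
step 5 [5y] swap r/1=1412/45649: DF=(1 − 1412/45649·(0.955900+0.940100+0.914200+0.895900))/(1+1412/45649) = 2147/2500 ≈ 0.858800
step 6 [6y] bond c/1=9/200: DF=(1096283/1000000 − 9/200·(0.955900+0.940100+0.914200+0.895900+0.858800))/(1+9/200) = 341/400 ≈ 0.852500

1 1 9559/10000
2 2 9401/10000
3 3 4571/5000
4 4 8959/10000
5 5 2147/2500
6 6 341/400
s(6y) = (1/(341/400) − 1)/(6) = 59/2046 ≈ 2.8837%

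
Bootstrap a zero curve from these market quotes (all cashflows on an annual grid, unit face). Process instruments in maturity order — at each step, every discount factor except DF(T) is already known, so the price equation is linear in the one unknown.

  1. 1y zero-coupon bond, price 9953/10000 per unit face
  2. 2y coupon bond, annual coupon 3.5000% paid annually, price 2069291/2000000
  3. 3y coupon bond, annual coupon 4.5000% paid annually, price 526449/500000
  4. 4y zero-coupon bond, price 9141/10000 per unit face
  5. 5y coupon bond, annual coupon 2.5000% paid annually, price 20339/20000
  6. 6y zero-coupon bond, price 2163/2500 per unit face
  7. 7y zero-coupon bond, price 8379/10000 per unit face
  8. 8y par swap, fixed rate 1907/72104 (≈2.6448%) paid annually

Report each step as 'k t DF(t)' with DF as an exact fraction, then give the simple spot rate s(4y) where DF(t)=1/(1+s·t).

step 1 [1y] zero: DF = P = 9953/10000 ≈ 0.995300
step 2 [2y] bond c/1=7/200: DF=(2069291/2000000 − 7/200·(0.995300))/(1+7/200) = 483/500 ≈ 0.966000
step 3 [3y] bond c/1=9/200: DF=(526449/500000 − 9/200·(0.995300+0.966000))/(1+9/200) = 9231/10000 ≈ 0.923100
step 4 [4y] zero: DF = P = 9141/10000 ≈ 0.914100
step 5 [5y] bond c/1=1/40: DF=(20339/20000 − 1/40·(0.995300+0.966000+0.923100+0.914100))/(1+1/40) = 1799/2000 ≈ 0.899500
step 6 [6y] zero: DF = P = 2163/2500 ≈ 0.865200
step 7 [7y] zero: DF = P = 8379/10000 ≈ 0.837900
step 8 [8y] swap r/1=1907/72104: DF=(1 − 1907/72104·(0.995300+0.966000+0.923100+0.914100+0.899500+0.865200+0.837900))/(1+1907/72104) = 8093/10000 ≈ 0.809300

1 1 9953/10000
2 2 483/500
3 3 9231/10000
4 4 9141/10000
5 5 1799/2000
6 6 2163/2500
7 7 8379/10000
8 8 8093/10000
s(4y) = (1/(9141/10000) − 1)/(4) = 859/36564 ≈ 2.3493%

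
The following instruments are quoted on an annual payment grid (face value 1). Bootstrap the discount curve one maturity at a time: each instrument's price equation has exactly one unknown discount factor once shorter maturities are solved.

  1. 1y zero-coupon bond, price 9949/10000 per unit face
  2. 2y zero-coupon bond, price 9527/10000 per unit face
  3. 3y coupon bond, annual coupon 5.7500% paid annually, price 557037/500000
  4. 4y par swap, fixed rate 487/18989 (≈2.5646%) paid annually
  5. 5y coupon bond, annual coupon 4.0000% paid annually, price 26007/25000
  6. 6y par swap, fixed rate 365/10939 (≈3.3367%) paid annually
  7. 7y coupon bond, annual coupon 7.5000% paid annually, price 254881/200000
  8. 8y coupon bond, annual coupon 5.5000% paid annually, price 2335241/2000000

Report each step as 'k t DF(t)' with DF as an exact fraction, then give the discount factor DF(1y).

step 1 [1y] zero: DF = P = 9949/10000 ≈ 0.994900
step 2 [2y] zero: DF = P = 9527/10000 ≈ 0.952700
step 3 [3y] bond c/1=23/400: DF=(557037/500000 − 23/400·(0.994900+0.952700))/(1+23/400) = 2369/2500 ≈ 0.947600
step 4 [4y] swap r/1=487/18989: DF=(1 − 487/18989·(0.994900+0.952700+0.947600))/(1+487/18989) = 4513/5000 ≈ 0.902600
step 5 [5y] bond c/1=1/25: DF=(26007/25000 − 1/25·(0.994900+0.952700+0.947600+0.902600))/(1+1/25) = 4271/5000 ≈ 0.854200
step 6 [6y] swap r/1=365/10939: DF=(1 − 365/10939·(0.994900+0.952700+0.947600+0.902600+0.854200))/(1+365/10939) = 327/400 ≈ 0.817500
step 7 [7y] bond c/1=3/40: DF=(254881/200000 − 3/40·(0.994900+0.952700+0.947600+0.902600+0.854200+0.817500))/(1+3/40) = 8039/10000 ≈ 0.803900
step 8 [8y] bond c/1=11/200: DF=(2335241/2000000 − 11/200·(0.994900+0.952700+0.947600+0.902600+0.854200+0.817500+0.803900))/(1+11/200) = 7797/10000 ≈ 0.779700

1 1 9949/10000
2 2 9527/10000
3 3 2369/2500
4 4 4513/5000
5 5 4271/5000
6 6 327/400
7 7 8039/10000
8 8 7797/10000
DF(1y) = 9949/10000 ≈ 0.994900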